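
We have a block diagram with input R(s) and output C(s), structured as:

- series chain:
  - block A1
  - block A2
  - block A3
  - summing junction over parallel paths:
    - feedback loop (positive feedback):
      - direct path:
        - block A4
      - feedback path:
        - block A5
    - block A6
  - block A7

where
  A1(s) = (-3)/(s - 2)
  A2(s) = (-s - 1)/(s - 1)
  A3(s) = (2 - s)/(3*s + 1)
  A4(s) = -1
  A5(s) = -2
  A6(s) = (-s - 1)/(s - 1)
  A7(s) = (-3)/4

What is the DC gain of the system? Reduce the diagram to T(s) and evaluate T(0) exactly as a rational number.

The answer is -9/2.

Reasoning:
1. close the feedback loop around A4, A5; result 1
2. parallel reduction of [A4/(1-A4*A5)], A6; result (-2)/(s - 1)
3. reduce the series chain A1, A2, A3, ([A4/(1-A4*A5)]+A6), A7; result (-9*s - 9)/(6*s^3 - 10*s^2 + 2*s + 2)
The step-3 result is T(s). Setting s = 0: T(0) = -9/2.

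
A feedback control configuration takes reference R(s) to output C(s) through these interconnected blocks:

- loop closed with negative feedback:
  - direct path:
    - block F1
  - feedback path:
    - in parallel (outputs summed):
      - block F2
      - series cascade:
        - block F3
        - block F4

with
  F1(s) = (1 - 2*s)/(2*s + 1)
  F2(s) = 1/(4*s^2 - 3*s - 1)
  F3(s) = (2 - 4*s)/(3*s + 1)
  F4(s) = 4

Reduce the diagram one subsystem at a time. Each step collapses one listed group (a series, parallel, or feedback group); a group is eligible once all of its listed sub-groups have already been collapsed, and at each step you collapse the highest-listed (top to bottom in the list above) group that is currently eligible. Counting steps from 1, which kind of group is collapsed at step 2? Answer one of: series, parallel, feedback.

[1] cascade F3, F4
[2] combine F2, (F3*F4) in parallel
[3] reduce the feedback loop with forward F1 and return (F2+(F3*F4))
Step 2 collapses a parallel group.

Final answer: parallel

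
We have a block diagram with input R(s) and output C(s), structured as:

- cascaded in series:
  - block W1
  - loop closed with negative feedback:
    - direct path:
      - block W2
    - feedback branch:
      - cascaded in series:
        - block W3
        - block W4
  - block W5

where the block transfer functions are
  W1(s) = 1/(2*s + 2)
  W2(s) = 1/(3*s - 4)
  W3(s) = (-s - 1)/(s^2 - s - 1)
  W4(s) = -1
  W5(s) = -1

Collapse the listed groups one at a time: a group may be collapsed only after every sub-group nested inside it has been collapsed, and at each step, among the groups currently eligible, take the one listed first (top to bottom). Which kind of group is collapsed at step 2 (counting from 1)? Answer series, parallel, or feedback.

Step 1 - combine W3, W4 in series
Step 2 - close the feedback loop around W2, (W3*W4)
Step 3 - cascade W1, [W2/(1+W2*(W3*W4))], W5
Step 2: feedback.

Therefore the answer is feedback.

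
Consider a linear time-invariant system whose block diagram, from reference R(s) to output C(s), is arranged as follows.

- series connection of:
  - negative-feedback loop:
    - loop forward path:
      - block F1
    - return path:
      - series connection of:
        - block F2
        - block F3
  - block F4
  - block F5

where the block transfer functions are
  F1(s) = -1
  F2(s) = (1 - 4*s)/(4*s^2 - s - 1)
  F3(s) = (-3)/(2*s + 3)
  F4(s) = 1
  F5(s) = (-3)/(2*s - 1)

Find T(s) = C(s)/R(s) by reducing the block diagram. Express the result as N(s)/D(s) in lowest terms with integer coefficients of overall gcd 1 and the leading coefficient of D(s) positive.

Step 1 - series reduction of F2, F3 = (12*s - 3)/(8*s^3 + 10*s^2 - 5*s - 3)
Step 2 - apply the feedback formula to F1, (F2*F3) = (-8*s^3 - 10*s^2 + 5*s + 3)/(8*s^3 + 10*s^2 - 17*s)
Step 3 - reduce the series chain [F1/(1+F1*(F2*F3))], F4, F5, which is the overall transfer function T(s) = C(s)/R(s) in lowest terms

Answer: (24*s^3 + 30*s^2 - 15*s - 9)/(16*s^4 + 12*s^3 - 44*s^2 + 17*s)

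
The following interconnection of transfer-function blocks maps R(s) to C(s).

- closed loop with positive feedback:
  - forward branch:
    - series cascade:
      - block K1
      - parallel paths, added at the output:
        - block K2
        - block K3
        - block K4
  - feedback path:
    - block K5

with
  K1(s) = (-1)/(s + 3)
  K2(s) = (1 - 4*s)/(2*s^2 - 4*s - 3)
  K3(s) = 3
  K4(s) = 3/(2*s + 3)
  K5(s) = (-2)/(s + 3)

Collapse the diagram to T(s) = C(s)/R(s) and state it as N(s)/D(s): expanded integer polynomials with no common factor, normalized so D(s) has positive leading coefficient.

1. reduce the parallel group K2, K3, K4: (12*s^3 - 8*s^2 - 76*s - 33)/(4*s^3 - 2*s^2 - 18*s - 9)
2. series reduction of K1, (K2+K3+K4): (-12*s^3 + 8*s^2 + 76*s + 33)/(4*s^4 + 10*s^3 - 24*s^2 - 63*s - 27)
3. feedback reduction of (K1*(K2+K3+K4)), K5; the result is T(s) itself (integer coefficients, no common factor, positive leading denominator coefficient)

Final answer: (-12*s^4 - 28*s^3 + 100*s^2 + 261*s + 99)/(4*s^5 + 22*s^4 - 18*s^3 - 119*s^2 - 64*s - 15)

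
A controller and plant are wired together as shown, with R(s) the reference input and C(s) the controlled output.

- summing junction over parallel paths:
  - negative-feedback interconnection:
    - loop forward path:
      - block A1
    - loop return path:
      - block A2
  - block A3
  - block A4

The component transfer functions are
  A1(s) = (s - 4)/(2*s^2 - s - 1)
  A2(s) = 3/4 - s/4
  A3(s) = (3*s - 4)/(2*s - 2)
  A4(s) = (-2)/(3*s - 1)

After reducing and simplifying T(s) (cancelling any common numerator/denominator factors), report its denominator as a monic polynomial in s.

First reduce the diagram to T(s).

(1) feedback reduction of A1, A2 gives (4*s - 16)/(7*s^2 + 3*s - 16)
(2) parallel reduction of [A1/(1+A1*A2)], A3, A4 gives (63*s^4 - 82*s^3 - 273*s^2 + 464*s - 160)/(42*s^4 - 38*s^3 - 106*s^2 + 134*s - 32)
That last expression is T(s), already simplified. Scaling its denominator by 1/42 (the reciprocal of the leading coefficient) yields the monic denominator.

Answer: s^4 - 19*s^3/21 - 53*s^2/21 + 67*s/21 - 16/21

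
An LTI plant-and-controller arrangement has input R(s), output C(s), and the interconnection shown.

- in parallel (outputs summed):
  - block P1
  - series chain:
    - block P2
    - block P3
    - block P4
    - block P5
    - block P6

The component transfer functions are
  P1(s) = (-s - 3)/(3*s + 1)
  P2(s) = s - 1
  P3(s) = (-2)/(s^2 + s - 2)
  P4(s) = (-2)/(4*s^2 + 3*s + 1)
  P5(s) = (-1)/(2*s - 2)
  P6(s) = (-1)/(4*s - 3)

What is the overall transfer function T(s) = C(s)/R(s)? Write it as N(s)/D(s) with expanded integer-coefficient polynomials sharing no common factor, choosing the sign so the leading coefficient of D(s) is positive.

Reducing step by step:

Step 1. combine P2, P3, P4, P5, P6 in series: 2/(16*s^5 + 16*s^4 - 37*s^3 - 8*s^2 + 7*s + 6)
Step 2. combine P1, (P2*P3*P4*P5*P6) in parallel; the result is T(s) itself (integer coefficients, no common factor, positive leading denominator coefficient)

Answer: (-16*s^6 - 64*s^5 - 11*s^4 + 119*s^3 + 17*s^2 - 21*s - 16)/(48*s^6 + 64*s^5 - 95*s^4 - 61*s^3 + 13*s^2 + 25*s + 6)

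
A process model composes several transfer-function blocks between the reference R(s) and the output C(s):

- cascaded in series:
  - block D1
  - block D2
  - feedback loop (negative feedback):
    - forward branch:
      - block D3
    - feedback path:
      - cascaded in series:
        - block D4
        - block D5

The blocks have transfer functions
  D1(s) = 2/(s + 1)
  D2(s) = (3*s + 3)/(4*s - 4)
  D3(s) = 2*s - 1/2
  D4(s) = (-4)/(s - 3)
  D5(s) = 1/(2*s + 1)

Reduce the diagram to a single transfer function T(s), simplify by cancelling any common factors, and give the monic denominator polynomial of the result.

The answer is s^3 - 15*s^2/2 + 6*s + 1/2.

Reasoning:
Step 1 - combine D4, D5 in series -> (-4)/(2*s^2 - 5*s - 3)
Step 2 - reduce the feedback loop with forward D3 and return (D4*D5) -> (8*s^3 - 22*s^2 - 7*s + 3)/(4*s^2 - 26*s - 2)
Step 3 - series reduction of D1, D2, [D3/(1+D3*(D4*D5))] -> (24*s^3 - 66*s^2 - 21*s + 9)/(8*s^3 - 60*s^2 + 48*s + 4)
No further cancellation is possible in the step-3 result, so that is T(s). Its denominator becomes monic after dividing by the leading coefficient 8.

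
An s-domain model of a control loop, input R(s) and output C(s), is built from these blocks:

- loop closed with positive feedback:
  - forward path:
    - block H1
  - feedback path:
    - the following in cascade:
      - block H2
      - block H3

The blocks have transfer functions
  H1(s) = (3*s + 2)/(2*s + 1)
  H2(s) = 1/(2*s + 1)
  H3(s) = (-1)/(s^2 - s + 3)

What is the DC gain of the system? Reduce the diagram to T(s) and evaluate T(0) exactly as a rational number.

[1] series reduction of H2, H3 -> (-1)/(2*s^3 - s^2 + 5*s + 3)
[2] collapse the loop (H1 forward, (H2*H3) return) -> (6*s^4 + s^3 + 13*s^2 + 19*s + 6)/(4*s^4 + 9*s^2 + 14*s + 5)
That last expression is T(s); at s = 0 only the constant terms survive, so T(0) = 6/5.

Hence the answer: 6/5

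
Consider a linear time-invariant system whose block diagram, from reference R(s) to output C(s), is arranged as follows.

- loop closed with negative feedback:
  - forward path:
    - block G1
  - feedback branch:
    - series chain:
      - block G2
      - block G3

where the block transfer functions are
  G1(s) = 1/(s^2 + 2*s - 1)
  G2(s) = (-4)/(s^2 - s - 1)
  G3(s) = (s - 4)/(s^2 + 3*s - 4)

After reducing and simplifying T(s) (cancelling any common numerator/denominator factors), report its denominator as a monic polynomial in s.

First reduce the diagram to T(s).

[1] cascade G2, G3 = (16 - 4*s)/(s^4 + 2*s^3 - 8*s^2 + s + 4)
[2] apply the feedback formula to G1, (G2*G3) = (s^4 + 2*s^3 - 8*s^2 + s + 4)/(s^6 + 4*s^5 - 5*s^4 - 17*s^3 + 14*s^2 + 3*s + 12)
The result of step 2 is T(s) in lowest terms. Its denominator already has leading coefficient 1, so it is monic as it stands.

Answer: s^6 + 4*s^5 - 5*s^4 - 17*s^3 + 14*s^2 + 3*s + 12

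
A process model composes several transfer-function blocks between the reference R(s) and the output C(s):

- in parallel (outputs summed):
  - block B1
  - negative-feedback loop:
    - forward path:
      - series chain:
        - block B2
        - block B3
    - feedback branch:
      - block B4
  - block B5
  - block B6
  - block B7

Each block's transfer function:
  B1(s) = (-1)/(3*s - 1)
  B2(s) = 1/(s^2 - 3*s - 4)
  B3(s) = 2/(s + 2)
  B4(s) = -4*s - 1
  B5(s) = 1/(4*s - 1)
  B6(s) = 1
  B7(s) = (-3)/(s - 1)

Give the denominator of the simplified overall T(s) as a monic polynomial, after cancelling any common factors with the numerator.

Answer: s^6 - 31*s^5/12 - 63*s^4/4 + 71*s^3/4 + 47*s^2/12 - 31*s/6 + 5/6

Working:
[1] reduce the series chain B2, B3 gives 2/(s^3 - s^2 - 10*s - 8)
[2] close the feedback loop around (B2*B3), B4 gives 2/(s^3 - s^2 - 18*s - 10)
[3] combine B1, [(B2*B3)/(1+(B2*B3)*B4)], B5, B6, B7 in parallel gives (12*s^6 - 68*s^5 - 130*s^4 + 878*s^3 - 14*s^2 - 212*s + 38)/(12*s^6 - 31*s^5 - 189*s^4 + 213*s^3 + 47*s^2 - 62*s + 10)
The result of step 3 is T(s) in lowest terms. Its denominator has leading coefficient 12; dividing the denominator through by 12 makes it monic.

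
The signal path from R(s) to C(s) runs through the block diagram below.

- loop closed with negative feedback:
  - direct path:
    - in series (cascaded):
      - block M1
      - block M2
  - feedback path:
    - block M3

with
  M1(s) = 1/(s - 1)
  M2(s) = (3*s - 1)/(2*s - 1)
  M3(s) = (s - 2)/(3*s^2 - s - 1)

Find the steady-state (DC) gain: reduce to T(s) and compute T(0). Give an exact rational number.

1. series reduction of M1, M2 gives (3*s - 1)/(2*s^2 - 3*s + 1)
2. collapse the loop ((M1*M2) forward, M3 return) gives (9*s^3 - 6*s^2 - 2*s + 1)/(6*s^4 - 11*s^3 + 7*s^2 - 5*s + 1)
The step-2 result is T(s). Setting s = 0: T(0) = 1/1 = 1.

Hence the answer: 1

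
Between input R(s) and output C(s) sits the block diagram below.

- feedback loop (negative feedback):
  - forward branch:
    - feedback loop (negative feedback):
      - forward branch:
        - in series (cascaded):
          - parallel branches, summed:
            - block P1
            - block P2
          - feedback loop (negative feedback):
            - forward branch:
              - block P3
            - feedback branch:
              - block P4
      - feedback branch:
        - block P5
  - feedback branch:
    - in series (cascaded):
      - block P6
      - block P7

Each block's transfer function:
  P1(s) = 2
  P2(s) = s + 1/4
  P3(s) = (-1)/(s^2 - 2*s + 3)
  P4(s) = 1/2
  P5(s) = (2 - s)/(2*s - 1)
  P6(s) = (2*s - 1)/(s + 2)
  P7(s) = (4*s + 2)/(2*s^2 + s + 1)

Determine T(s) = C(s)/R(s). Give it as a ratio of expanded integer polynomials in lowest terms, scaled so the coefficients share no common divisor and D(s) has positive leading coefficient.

First reduce the diagram to T(s).

Step 1 - reduce the parallel group P1, P2 gives s + 9/4
Step 2 - apply the feedback formula to P3, P4 gives (-2)/(2*s^2 - 4*s + 5)
Step 3 - series reduction of (P1+P2), [P3/(1+P3*P4)] gives (-4*s - 9)/(4*s^2 - 8*s + 10)
Step 4 - collapse the loop (((P1+P2)*[P3/(1+P3*P4)]) forward, P5 return) gives (-8*s^2 - 14*s + 9)/(8*s^3 - 16*s^2 + 29*s - 28)
Step 5 - reduce the series chain P6, P7 gives (8*s^2 - 2)/(2*s^3 + 5*s^2 + 3*s + 2)
Step 6 - close the feedback loop around [((P1+P2)*[P3/(1+P3*P4)])/(1+((P1+P2)*[P3/(1+P3*P4)])*P5)], (P6*P7), giving the overall T(s)

Answer: (-16*s^5 - 68*s^4 - 76*s^3 - 13*s^2 - s + 18)/(16*s^6 + 8*s^5 - 62*s^4 - 55*s^3 + 3*s^2 + 2*s - 74)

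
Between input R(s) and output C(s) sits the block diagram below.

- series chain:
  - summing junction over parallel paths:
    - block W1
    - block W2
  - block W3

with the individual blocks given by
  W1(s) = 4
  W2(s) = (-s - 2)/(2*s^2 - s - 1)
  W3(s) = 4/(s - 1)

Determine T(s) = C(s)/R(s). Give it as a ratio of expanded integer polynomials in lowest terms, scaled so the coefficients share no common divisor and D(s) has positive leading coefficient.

(1) reduce the parallel group W1, W2, giving (8*s^2 - 5*s - 6)/(2*s^2 - s - 1)
(2) reduce the series chain (W1+W2), W3 - this is the overall T(s), already in the required normalized form

Therefore the answer is (32*s^2 - 20*s - 24)/(2*s^3 - 3*s^2 + 1).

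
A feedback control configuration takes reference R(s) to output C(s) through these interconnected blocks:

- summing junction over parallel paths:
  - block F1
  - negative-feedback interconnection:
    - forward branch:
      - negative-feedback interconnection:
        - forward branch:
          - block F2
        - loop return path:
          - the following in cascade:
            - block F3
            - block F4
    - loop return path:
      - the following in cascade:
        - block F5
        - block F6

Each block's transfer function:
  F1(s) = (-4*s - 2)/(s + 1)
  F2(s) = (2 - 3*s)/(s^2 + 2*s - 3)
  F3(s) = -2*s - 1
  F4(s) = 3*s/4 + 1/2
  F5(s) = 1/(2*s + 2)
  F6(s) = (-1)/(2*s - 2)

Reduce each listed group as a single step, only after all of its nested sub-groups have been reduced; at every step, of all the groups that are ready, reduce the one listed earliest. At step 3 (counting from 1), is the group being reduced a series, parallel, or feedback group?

Step 1: series reduction of F3, F4
Step 2: close the feedback loop around F2, (F3*F4)
Step 3: combine F5, F6 in series
Step 4: apply the feedback formula to [F2/(1+F2*(F3*F4))], (F5*F6)
Step 5: combine F1, [[F2/(1+F2*(F3*F4))]/(1+[F2/(1+F2*(F3*F4))]*(F5*F6))] in parallel
So the answer for step 3 is series.

Answer: series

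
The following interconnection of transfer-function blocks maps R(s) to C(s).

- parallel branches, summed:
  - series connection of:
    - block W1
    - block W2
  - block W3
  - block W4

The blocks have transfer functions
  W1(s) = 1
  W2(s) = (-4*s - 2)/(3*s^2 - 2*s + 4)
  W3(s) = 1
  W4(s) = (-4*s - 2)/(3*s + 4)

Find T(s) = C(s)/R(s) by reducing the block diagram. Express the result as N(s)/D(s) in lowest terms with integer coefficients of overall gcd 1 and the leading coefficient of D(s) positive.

[1] combine W1, W2 in series -> (-4*s - 2)/(3*s^2 - 2*s + 4)
[2] sum the parallel branches (W1*W2), W3, W4, which is the overall transfer function T(s) = C(s)/R(s) in lowest terms

Hence the answer: (-3*s^3 - 4*s^2 - 30*s)/(9*s^3 + 6*s^2 + 4*s + 16)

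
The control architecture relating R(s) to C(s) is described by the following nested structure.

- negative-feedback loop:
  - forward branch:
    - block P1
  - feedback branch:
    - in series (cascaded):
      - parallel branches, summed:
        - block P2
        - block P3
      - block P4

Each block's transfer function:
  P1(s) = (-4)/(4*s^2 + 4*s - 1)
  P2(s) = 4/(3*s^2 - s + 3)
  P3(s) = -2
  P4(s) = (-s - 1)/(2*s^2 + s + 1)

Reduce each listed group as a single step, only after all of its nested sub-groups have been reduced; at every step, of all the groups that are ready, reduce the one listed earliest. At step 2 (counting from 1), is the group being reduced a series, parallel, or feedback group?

Reducing step by step:

Step 1 - reduce the parallel group P2, P3
Step 2 - series reduction of (P2+P3), P4
Step 3 - feedback reduction of P1, ((P2+P3)*P4)
So the answer for step 2 is series.

Answer: series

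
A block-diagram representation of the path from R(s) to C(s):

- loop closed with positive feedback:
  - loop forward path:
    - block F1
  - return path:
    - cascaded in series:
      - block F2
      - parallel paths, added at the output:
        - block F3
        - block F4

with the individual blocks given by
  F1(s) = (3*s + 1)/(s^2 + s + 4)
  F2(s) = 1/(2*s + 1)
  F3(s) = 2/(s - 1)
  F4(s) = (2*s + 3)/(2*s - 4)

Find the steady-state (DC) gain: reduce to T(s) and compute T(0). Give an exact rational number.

First reduce the diagram to T(s).

Step 1: combine F3, F4 in parallel; result (2*s^2 + 5*s - 11)/(2*s^2 - 6*s + 4)
Step 2: multiply F2, (F3+F4) (series); result (2*s^2 + 5*s - 11)/(4*s^3 - 10*s^2 + 2*s + 4)
Step 3: feedback reduction of F1, (F2*(F3+F4)); result (12*s^4 - 26*s^3 - 4*s^2 + 14*s + 4)/(4*s^5 - 6*s^4 + 2*s^3 - 51*s^2 + 40*s + 27)
Step 3 gives the overall T(s). Then T(0) = 4/27.

Answer: 4/27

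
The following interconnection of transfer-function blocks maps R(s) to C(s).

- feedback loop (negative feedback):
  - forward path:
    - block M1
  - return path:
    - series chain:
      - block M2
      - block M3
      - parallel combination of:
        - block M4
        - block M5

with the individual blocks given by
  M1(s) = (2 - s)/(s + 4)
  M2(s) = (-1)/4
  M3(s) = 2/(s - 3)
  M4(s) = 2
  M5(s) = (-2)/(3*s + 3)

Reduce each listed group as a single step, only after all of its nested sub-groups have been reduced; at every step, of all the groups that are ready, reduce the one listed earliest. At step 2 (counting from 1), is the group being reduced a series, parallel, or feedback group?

Step 1 - reduce the parallel group M4, M5
Step 2 - combine M2, M3, (M4+M5) in series
Step 3 - apply the feedback formula to M1, (M2*M3*(M4+M5))
Step 2 collapses a series group.

Hence the answer: series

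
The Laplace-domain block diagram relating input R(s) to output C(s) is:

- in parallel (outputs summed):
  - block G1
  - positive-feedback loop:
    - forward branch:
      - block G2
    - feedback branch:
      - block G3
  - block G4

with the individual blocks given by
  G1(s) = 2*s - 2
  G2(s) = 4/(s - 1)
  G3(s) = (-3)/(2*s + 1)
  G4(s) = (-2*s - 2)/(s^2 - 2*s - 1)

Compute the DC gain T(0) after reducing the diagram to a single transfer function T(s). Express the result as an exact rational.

First reduce the diagram to T(s).

(1) collapse the loop (G2 forward, G3 return) = (8*s + 4)/(2*s^2 - s + 11)
(2) combine G1, [G2/(1-G2*G3)], G4 in parallel = (4*s^5 - 14*s^4 + 36*s^3 - 78*s^2 - 16*s - 4)/(2*s^4 - 5*s^3 + 11*s^2 - 21*s - 11)
DC gain: substitute s = 0 into T(s) from step 2: T(0) = -4/(-11) = 4/11.

Answer: 4/11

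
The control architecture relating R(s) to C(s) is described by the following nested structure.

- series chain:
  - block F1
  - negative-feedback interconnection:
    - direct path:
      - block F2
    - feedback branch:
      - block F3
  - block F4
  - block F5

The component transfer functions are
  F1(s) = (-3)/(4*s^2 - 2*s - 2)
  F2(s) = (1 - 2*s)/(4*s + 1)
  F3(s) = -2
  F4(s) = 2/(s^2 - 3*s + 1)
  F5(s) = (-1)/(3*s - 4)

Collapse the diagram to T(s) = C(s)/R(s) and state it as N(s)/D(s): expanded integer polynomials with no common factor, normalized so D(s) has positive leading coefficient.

Step 1. reduce the feedback loop with forward F2 and return F3: (1 - 2*s)/(8*s - 1)
Step 2. multiply F1, [F2/(1+F2*F3)], F4, F5 (series) - this is the overall T(s), already in the required normalized form

Final answer: (3 - 6*s)/(48*s^6 - 238*s^5 + 349*s^4 - 120*s^3 - 78*s^2 + 43*s - 4)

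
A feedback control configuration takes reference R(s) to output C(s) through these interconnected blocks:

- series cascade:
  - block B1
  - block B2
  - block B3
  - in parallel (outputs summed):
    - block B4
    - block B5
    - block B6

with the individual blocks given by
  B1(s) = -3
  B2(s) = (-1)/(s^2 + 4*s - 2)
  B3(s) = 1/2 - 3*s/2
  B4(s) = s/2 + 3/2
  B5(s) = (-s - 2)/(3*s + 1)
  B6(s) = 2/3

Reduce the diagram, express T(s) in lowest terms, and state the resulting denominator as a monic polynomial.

The answer is s^3 + 13*s^2/3 - 2*s/3 - 2/3.

Reasoning:
Step 1 - sum the parallel branches B4, B5, B6 gives (9*s^2 + 36*s + 1)/(18*s + 6)
Step 2 - multiply B1, B2, B3, (B4+B5+B6) (series) gives (-27*s^3 - 99*s^2 + 33*s + 1)/(12*s^3 + 52*s^2 - 8*s - 8)
That last expression is T(s), already simplified. Scaling its denominator by 1/12 (the reciprocal of the leading coefficient) yields the monic denominator.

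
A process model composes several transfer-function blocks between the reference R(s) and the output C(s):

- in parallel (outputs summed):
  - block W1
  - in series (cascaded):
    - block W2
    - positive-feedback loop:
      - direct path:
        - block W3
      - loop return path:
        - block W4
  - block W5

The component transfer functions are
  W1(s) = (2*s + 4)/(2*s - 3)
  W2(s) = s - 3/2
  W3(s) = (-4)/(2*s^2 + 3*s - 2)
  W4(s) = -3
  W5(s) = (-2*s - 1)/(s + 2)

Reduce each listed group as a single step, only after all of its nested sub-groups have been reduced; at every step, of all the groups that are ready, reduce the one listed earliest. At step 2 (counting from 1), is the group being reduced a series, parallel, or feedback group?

1. reduce the feedback loop with forward W3 and return W4
2. reduce the series chain W2, [W3/(1-W3*W4)]
3. add W1, (W2*[W3/(1-W3*W4)]), W5 (parallel)
At step 2 the group reduced is series.

Final answer: series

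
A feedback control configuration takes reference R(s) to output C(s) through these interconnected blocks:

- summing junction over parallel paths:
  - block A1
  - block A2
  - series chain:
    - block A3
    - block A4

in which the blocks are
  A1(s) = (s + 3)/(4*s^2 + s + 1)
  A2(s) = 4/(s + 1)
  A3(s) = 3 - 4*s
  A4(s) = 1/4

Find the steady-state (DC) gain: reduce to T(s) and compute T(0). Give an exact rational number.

First reduce the diagram to T(s).

Step 1: combine A3, A4 in series -> 3/4 - s
Step 2: reduce the parallel group A1, A2, (A3*A4) -> (-16*s^4 - 8*s^3 + 75*s^2 + 34*s + 31)/(16*s^3 + 20*s^2 + 8*s + 4)
DC gain: substitute s = 0 into T(s) from step 2: T(0) = 31/4.

Answer: 31/4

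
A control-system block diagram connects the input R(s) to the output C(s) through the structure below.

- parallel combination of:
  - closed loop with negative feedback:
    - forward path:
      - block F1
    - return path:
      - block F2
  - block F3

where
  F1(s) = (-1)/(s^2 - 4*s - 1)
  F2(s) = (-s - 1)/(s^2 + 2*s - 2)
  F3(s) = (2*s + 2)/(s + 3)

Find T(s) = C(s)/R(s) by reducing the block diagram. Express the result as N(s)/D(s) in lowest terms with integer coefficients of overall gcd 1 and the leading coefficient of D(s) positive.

The answer is (2*s^5 - 2*s^4 - 27*s^3 - 13*s^2 + 16*s + 12)/(s^5 + s^4 - 17*s^3 - 26*s^2 + 24*s + 9).

Reasoning:
1. reduce the feedback loop with forward F1 and return F2, giving (-s^2 - 2*s + 2)/(s^4 - 2*s^3 - 11*s^2 + 7*s + 3)
2. combine [F1/(1+F1*F2)], F3 in parallel - this is the overall T(s), already in the required normalized form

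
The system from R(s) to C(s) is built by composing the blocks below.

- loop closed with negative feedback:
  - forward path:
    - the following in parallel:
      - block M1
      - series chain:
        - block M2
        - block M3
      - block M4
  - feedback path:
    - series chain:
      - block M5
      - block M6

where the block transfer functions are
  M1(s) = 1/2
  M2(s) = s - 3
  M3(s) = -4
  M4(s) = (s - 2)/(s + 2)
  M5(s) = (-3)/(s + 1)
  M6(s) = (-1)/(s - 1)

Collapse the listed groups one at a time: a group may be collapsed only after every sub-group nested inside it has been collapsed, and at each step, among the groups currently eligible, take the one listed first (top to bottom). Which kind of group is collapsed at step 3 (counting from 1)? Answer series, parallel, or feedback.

[1] reduce the series chain M2, M3
[2] reduce the parallel group M1, (M2*M3), M4
[3] reduce the series chain M5, M6
[4] apply the feedback formula to (M1+(M2*M3)+M4), (M5*M6)
Step 3: series.

Therefore the answer is series.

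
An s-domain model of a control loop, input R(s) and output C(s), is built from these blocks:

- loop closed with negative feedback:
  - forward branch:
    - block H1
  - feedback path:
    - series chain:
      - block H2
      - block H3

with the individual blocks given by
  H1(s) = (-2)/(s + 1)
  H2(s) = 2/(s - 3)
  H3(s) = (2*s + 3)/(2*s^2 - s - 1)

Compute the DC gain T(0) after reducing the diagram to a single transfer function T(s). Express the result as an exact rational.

1. cascade H2, H3 = (4*s + 6)/(2*s^3 - 7*s^2 + 2*s + 3)
2. feedback reduction of H1, (H2*H3) = (-4*s^3 + 14*s^2 - 4*s - 6)/(2*s^4 - 5*s^3 - 5*s^2 - 3*s - 9)
DC gain: substitute s = 0 into T(s) from step 2: T(0) = -6/(-9) = 2/3.

Answer: 2/3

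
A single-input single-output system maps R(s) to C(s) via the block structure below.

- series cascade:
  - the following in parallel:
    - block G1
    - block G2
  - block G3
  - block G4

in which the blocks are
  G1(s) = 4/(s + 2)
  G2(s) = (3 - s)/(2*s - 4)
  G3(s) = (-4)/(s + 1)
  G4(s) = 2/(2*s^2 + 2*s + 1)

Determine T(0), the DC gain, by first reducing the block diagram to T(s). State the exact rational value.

Answer: -10

Working:
Step 1: combine G1, G2 in parallel = (-s^2 + 9*s - 10)/(2*s^2 - 8)
Step 2: series reduction of (G1+G2), G3, G4 = (4*s^2 - 36*s + 40)/(2*s^5 + 4*s^4 - 5*s^3 - 15*s^2 - 12*s - 4)
That last expression is T(s); at s = 0 only the constant terms survive, so T(0) = 40/(-4) = -10.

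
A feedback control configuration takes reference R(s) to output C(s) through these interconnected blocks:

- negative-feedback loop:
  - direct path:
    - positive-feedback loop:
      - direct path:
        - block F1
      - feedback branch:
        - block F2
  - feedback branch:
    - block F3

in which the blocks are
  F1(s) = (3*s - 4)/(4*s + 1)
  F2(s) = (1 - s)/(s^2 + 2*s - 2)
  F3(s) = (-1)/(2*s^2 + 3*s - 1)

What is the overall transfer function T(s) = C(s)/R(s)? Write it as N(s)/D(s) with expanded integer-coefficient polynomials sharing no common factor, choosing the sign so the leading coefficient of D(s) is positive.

(1) apply the feedback formula to F1, F2: (3*s^3 + 2*s^2 - 14*s + 8)/(4*s^3 + 12*s^2 - 13*s + 2)
(2) apply the feedback formula to [F1/(1-F1*F2)], F3, which is the overall transfer function T(s) = C(s)/R(s) in lowest terms

Answer: (6*s^5 + 13*s^4 - 25*s^3 - 28*s^2 + 38*s - 8)/(8*s^5 + 36*s^4 + 3*s^3 - 49*s^2 + 33*s - 10)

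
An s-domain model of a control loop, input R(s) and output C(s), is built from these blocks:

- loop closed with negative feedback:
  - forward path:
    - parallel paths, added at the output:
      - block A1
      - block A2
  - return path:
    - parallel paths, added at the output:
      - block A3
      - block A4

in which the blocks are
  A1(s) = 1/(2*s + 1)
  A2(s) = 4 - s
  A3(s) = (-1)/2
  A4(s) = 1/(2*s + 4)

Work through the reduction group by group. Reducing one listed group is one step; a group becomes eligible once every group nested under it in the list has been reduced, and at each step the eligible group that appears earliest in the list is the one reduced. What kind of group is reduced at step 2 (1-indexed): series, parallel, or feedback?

The answer is parallel.

Reasoning:
(1) add A1, A2 (parallel)
(2) add A3, A4 (parallel)
(3) reduce the feedback loop with forward (A1+A2) and return (A3+A4)
At step 2 the group reduced is parallel.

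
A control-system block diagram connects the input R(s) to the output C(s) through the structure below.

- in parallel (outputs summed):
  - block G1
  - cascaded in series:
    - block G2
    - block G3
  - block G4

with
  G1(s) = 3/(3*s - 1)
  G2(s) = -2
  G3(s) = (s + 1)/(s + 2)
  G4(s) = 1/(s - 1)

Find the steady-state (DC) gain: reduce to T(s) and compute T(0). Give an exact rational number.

Answer: -5

Working:
1. cascade G2, G3, giving (-2*s - 2)/(s + 2)
2. sum the parallel branches G1, (G2*G3), G4, giving (-6*s^3 + 8*s^2 + 14*s - 10)/(3*s^3 + 2*s^2 - 7*s + 2)
The step-2 result is T(s). Setting s = 0: T(0) = -10/2 = -5.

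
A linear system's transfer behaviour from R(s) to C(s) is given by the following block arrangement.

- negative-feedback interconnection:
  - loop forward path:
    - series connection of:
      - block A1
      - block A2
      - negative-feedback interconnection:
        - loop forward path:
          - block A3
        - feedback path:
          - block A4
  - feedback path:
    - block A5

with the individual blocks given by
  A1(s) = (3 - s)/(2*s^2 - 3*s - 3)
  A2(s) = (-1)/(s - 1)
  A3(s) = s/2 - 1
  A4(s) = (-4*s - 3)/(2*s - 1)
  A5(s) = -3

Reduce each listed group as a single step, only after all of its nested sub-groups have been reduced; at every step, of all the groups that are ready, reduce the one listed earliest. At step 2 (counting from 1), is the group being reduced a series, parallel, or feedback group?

Step 1. feedback reduction of A3, A4
Step 2. reduce the series chain A1, A2, [A3/(1+A3*A4)]
Step 3. collapse the loop ((A1*A2*[A3/(1+A3*A4)]) forward, A5 return)
So the answer for step 2 is series.

Answer: series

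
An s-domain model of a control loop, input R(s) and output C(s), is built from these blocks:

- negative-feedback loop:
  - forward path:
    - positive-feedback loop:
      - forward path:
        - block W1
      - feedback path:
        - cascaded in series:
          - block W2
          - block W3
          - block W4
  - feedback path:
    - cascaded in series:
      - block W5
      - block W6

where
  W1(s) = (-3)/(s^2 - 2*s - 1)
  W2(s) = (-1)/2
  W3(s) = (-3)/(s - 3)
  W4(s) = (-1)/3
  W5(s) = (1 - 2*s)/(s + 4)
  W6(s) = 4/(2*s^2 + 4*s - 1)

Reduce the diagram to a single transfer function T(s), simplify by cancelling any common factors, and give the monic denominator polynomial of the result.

Step 1. multiply W2, W3, W4 (series): (-1)/(2*s - 6)
Step 2. close the feedback loop around W1, (W2*W3*W4): (18 - 6*s)/(2*s^3 - 10*s^2 + 10*s + 3)
Step 3. cascade W5, W6: (4 - 8*s)/(2*s^3 + 12*s^2 + 15*s - 4)
Step 4. close the feedback loop around [W1/(1-W1*(W2*W3*W4))], (W5*W6): (-12*s^4 - 36*s^3 + 126*s^2 + 294*s - 72)/(4*s^6 + 4*s^5 - 70*s^4 - 32*s^3 + 274*s^2 - 163*s + 60)
The result of step 4 is T(s) in lowest terms. Its denominator has leading coefficient 4; dividing the denominator through by 4 makes it monic.

Answer: s^6 + s^5 - 35*s^4/2 - 8*s^3 + 137*s^2/2 - 163*s/4 + 15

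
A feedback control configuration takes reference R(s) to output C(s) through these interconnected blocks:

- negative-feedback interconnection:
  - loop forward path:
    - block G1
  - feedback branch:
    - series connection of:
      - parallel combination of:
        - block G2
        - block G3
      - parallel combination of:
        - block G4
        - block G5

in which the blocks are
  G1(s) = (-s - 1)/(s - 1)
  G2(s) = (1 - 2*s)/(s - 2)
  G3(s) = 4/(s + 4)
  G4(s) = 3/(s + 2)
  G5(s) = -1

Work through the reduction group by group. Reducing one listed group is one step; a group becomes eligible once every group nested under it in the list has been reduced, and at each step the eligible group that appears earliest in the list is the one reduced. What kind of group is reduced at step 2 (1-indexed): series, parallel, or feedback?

Reducing step by step:

1. combine G2, G3 in parallel
2. parallel reduction of G4, G5
3. multiply (G2+G3), (G4+G5) (series)
4. reduce the feedback loop with forward G1 and return ((G2+G3)*(G4+G5))
So the answer for step 2 is parallel.

Answer: parallel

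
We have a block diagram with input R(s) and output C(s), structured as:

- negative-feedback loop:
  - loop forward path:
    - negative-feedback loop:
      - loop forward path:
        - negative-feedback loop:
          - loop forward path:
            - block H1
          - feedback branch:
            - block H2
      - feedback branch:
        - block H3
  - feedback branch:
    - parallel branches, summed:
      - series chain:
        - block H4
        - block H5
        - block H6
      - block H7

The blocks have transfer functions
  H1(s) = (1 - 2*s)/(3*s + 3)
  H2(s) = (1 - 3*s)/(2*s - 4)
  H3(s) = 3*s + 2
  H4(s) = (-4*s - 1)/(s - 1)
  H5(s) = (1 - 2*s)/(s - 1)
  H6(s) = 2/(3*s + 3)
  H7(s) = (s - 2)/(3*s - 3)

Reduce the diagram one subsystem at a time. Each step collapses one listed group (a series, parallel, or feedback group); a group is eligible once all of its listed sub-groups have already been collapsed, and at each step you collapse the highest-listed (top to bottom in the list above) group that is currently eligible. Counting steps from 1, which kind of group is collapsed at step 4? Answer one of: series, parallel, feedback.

Step 1 - collapse the loop (H1 forward, H2 return)
Step 2 - feedback reduction of [H1/(1+H1*H2)], H3
Step 3 - series reduction of H4, H5, H6
Step 4 - add (H4*H5*H6), H7 (parallel)
Step 5 - collapse the loop ([[H1/(1+H1*H2)]/(1+[H1/(1+H1*H2)]*H3)] forward, ((H4*H5*H6)+H7) return)
Step 4: parallel.

Answer: parallel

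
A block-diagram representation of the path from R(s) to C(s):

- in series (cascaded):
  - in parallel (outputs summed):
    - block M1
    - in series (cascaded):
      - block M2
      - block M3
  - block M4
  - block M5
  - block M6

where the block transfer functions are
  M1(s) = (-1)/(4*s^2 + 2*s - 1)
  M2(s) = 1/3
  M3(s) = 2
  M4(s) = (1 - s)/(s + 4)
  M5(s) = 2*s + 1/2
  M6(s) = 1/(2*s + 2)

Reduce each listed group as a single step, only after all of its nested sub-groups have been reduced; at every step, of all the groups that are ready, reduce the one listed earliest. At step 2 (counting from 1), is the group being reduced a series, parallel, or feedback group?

1. series reduction of M2, M3
2. sum the parallel branches M1, (M2*M3)
3. cascade (M1+(M2*M3)), M4, M5, M6
Step 2 collapses a parallel group.

Answer: parallel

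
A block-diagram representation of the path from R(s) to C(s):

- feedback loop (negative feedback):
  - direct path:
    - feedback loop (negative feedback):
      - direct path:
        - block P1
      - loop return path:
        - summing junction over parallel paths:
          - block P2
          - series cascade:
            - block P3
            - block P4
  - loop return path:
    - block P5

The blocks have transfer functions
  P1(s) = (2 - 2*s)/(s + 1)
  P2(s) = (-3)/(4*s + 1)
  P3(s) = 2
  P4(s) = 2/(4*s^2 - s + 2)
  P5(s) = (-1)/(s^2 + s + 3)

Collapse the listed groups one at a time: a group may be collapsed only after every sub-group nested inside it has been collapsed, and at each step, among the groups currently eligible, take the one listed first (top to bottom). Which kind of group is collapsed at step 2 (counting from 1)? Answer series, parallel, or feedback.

Reducing step by step:

Step 1. multiply P3, P4 (series)
Step 2. add P2, (P3*P4) (parallel)
Step 3. feedback reduction of P1, (P2+(P3*P4))
Step 4. collapse the loop ([P1/(1+P1*(P2+(P3*P4)))] forward, P5 return)
Step 2 collapses a parallel group.

Answer: parallel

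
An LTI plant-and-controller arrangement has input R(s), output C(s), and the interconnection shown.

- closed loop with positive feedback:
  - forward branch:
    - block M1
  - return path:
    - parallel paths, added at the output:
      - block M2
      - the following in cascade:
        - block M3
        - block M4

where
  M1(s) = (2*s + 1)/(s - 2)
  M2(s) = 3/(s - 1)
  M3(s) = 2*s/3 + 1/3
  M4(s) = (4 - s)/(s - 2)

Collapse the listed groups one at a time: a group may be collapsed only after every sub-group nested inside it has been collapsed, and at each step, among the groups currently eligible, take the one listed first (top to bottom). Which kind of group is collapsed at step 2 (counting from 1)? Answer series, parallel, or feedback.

Answer: parallel

Working:
Step 1. series reduction of M3, M4
Step 2. combine M2, (M3*M4) in parallel
Step 3. reduce the feedback loop with forward M1 and return (M2+(M3*M4))
The group at step 2 is a parallel group.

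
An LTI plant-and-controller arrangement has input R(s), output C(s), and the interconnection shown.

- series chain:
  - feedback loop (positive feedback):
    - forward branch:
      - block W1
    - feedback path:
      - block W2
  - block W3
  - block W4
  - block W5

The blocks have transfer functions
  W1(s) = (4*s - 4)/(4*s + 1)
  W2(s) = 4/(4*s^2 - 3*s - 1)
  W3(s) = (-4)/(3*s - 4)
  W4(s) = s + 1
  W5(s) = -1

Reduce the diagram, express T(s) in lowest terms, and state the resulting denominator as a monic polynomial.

Reducing step by step:

(1) reduce the feedback loop with forward W1 and return W2: (16*s^2 - 12*s - 4)/(16*s^2 + 8*s - 15)
(2) cascade [W1/(1-W1*W2)], W3, W4, W5: (64*s^3 + 16*s^2 - 64*s - 16)/(48*s^3 - 40*s^2 - 77*s + 60)
That last expression is T(s), already simplified. Scaling its denominator by 1/48 (the reciprocal of the leading coefficient) yields the monic denominator.

Answer: s^3 - 5*s^2/6 - 77*s/48 + 5/4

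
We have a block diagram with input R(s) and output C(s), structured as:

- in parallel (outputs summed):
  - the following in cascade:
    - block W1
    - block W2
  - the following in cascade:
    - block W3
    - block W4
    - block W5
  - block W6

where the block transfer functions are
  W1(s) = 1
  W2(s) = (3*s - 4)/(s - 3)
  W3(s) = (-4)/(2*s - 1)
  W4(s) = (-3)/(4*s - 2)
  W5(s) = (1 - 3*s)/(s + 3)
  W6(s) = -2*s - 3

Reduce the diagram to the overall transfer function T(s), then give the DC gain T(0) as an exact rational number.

1. multiply W1, W2 (series); result (3*s - 4)/(s - 3)
2. cascade W3, W4, W5; result (6 - 18*s)/(4*s^3 + 8*s^2 - 11*s + 3)
3. parallel reduction of (W1*W2), (W3*W4*W5), W6; result (-8*s^5 + 8*s^4 + 90*s^3 - 50*s^2 + 23*s - 3)/(4*s^4 - 4*s^3 - 35*s^2 + 36*s - 9)
That last expression is T(s); at s = 0 only the constant terms survive, so T(0) = -3/(-9) = 1/3.

Hence the answer: 1/3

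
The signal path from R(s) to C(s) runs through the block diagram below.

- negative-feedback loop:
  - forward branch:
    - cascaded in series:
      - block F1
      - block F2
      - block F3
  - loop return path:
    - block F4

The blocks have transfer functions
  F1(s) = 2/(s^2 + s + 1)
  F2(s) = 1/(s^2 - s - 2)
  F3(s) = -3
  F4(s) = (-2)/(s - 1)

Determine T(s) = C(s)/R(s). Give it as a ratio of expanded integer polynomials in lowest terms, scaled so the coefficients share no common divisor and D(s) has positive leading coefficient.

The answer is (6 - 6*s)/(s^5 - s^4 - 2*s^3 - s^2 + s + 14).

Reasoning:
Step 1: combine F1, F2, F3 in series: (-6)/(s^4 - 2*s^2 - 3*s - 2)
Step 2: feedback reduction of (F1*F2*F3), F4; the result is T(s) itself (integer coefficients, no common factor, positive leading denominator coefficient)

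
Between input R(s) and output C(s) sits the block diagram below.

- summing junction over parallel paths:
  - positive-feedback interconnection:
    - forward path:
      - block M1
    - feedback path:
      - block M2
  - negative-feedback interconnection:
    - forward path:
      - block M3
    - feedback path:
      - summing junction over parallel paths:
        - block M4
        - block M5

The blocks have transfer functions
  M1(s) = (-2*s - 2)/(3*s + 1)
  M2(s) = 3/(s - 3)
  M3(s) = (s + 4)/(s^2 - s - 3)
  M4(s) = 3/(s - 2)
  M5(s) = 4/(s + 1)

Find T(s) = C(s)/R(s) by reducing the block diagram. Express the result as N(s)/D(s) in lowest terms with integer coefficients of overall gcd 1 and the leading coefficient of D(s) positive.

(1) reduce the feedback loop with forward M1 and return M2, giving (-2*s^2 + 4*s + 6)/(3*s^2 - 2*s + 3)
(2) combine M4, M5 in parallel, giving (7*s - 5)/(s^2 - s - 2)
(3) feedback reduction of M3, (M4+M5), giving (s^3 + 3*s^2 - 6*s - 8)/(s^4 - 2*s^3 + 3*s^2 + 28*s - 14)
(4) add [M1/(1-M1*M2)], [M3/(1+M3*(M4+M5))] (parallel): this yields T(s), and no further normalization is needed

Therefore the answer is (-2*s^6 + 11*s^5 - s^4 - 77*s^3 + 155*s^2 + 110*s - 108)/(3*s^6 - 8*s^5 + 16*s^4 + 72*s^3 - 89*s^2 + 112*s - 42).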